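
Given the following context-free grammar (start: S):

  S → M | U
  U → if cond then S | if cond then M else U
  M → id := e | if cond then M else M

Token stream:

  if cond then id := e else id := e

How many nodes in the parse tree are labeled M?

3

[S [M if cond then [M id := e] else [M id := e]]]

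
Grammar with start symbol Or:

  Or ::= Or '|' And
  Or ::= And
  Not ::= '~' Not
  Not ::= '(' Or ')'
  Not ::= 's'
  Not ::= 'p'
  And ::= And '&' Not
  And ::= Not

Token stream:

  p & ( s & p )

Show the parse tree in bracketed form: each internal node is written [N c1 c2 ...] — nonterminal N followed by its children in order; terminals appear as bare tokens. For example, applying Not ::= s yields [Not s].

[Or [And [And [Not p]] & [Not ( [Or [And [And [Not s]] & [Not p]]] )]]]

Or
And
And & Not
Not & Not
p & Not
p & ( Or )
p & ( And )
p & ( And & Not )
p & ( Not & Not )
p & ( s & Not )
p & ( s & p )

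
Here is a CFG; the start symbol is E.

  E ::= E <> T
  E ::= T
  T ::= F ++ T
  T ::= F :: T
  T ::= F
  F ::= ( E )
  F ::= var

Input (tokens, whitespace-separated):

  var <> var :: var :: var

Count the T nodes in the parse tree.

4

[E [E [T [F var]]] <> [T [F var] :: [T [F var] :: [T [F var]]]]]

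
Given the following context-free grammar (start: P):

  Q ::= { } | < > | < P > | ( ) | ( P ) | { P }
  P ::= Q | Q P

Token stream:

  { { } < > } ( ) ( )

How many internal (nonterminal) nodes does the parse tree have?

10

[P [Q { [P [Q { }] [P [Q < >]]] }] [P [Q ( )] [P [Q ( )]]]]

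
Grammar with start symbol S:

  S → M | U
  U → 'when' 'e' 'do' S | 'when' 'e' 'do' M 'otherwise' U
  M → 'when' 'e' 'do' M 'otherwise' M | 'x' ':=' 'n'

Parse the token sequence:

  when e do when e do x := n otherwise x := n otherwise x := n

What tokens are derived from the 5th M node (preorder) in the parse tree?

[S [M when e do [M when e do [M x := n] otherwise [M x := n]] otherwise [M x := n]]]

x := n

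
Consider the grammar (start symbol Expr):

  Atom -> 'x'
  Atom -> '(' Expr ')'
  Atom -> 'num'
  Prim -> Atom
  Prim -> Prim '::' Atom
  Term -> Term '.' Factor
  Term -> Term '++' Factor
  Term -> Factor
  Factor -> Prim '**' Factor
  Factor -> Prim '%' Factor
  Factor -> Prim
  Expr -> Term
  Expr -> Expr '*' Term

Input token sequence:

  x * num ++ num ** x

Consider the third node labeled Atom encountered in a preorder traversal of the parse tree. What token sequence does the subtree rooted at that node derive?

[Expr [Expr [Term [Factor [Prim [Atom x]]]]] * [Term [Term [Factor [Prim [Atom num]]]] ++ [Factor [Prim [Atom num]] ** [Factor [Prim [Atom x]]]]]]

num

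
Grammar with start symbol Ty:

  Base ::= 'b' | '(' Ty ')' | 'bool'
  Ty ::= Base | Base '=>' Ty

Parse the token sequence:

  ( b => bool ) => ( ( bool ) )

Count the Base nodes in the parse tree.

[Ty [Base ( [Ty [Base b] => [Ty [Base bool]]] )] => [Ty [Base ( [Ty [Base ( [Ty [Base bool]] )]] )]]]

6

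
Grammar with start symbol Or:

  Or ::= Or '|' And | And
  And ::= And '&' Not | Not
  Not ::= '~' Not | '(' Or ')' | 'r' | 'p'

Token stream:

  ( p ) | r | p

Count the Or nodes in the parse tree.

4

[Or [Or [Or [And [Not ( [Or [And [Not p]]] )]]] | [And [Not r]]] | [And [Not p]]]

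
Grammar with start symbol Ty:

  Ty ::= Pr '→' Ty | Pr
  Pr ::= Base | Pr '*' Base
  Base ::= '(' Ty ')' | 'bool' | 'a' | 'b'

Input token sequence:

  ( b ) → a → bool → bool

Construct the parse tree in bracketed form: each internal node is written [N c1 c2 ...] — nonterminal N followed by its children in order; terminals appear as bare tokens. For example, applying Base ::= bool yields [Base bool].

Ty
Pr → Ty
Base → Ty
( Ty ) → Ty
( Pr ) → Ty
( Base ) → Ty
( b ) → Ty
( b ) → Pr → Ty
( b ) → Base → Ty
( b ) → a → Ty
( b ) → a → Pr → Ty
( b ) → a → Base → Ty
( b ) → a → bool → Ty
( b ) → a → bool → Pr
( b ) → a → bool → Base
( b ) → a → bool → bool

[Ty [Pr [Base ( [Ty [Pr [Base b]]] )]] → [Ty [Pr [Base a]] → [Ty [Pr [Base bool]] → [Ty [Pr [Base bool]]]]]]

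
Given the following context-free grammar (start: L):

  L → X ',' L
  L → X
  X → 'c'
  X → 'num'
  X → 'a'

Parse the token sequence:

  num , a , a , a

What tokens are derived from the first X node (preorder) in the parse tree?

[L [X num] , [L [X a] , [L [X a] , [L [X a]]]]]

num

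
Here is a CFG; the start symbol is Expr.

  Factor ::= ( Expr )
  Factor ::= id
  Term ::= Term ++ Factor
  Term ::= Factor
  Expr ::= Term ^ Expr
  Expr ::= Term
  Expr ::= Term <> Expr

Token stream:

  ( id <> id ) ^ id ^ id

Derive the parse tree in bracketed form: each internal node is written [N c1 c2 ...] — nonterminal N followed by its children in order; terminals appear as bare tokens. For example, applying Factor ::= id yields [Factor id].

Expr
Term ^ Expr
Factor ^ Expr
( Expr ) ^ Expr
( Term <> Expr ) ^ Expr
( Factor <> Expr ) ^ Expr
( id <> Expr ) ^ Expr
( id <> Term ) ^ Expr
( id <> Factor ) ^ Expr
( id <> id ) ^ Expr
( id <> id ) ^ Term ^ Expr
( id <> id ) ^ Factor ^ Expr
( id <> id ) ^ id ^ Expr
( id <> id ) ^ id ^ Term
( id <> id ) ^ id ^ Factor
( id <> id ) ^ id ^ id

[Expr [Term [Factor ( [Expr [Term [Factor id]] <> [Expr [Term [Factor id]]]] )]] ^ [Expr [Term [Factor id]] ^ [Expr [Term [Factor id]]]]]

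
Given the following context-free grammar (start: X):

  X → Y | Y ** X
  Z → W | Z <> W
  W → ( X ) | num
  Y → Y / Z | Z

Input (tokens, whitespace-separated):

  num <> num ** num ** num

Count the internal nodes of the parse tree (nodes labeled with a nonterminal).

14

[X [Y [Z [Z [W num]] <> [W num]]] ** [X [Y [Z [W num]]] ** [X [Y [Z [W num]]]]]]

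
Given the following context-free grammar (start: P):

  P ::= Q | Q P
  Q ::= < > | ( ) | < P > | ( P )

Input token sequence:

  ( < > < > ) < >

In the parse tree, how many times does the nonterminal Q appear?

[P [Q ( [P [Q < >] [P [Q < >]]] )] [P [Q < >]]]

4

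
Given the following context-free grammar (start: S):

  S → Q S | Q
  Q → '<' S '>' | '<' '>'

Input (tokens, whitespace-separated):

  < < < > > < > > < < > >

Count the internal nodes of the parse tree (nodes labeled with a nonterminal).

[S [Q < [S [Q < [S [Q < >]] >] [S [Q < >]]] >] [S [Q < [S [Q < >]] >]]]

12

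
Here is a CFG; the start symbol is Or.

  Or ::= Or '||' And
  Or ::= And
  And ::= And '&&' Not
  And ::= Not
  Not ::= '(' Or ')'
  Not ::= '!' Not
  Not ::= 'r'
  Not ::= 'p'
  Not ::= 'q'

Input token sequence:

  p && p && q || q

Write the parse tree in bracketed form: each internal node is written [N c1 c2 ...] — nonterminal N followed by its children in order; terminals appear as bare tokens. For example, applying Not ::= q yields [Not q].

Or
Or || And
And || And
And && Not || And
And && Not && Not || And
Not && Not && Not || And
p && Not && Not || And
p && p && Not || And
p && p && q || And
p && p && q || Not
p && p && q || q

[Or [Or [And [And [And [Not p]] && [Not p]] && [Not q]]] || [And [Not q]]]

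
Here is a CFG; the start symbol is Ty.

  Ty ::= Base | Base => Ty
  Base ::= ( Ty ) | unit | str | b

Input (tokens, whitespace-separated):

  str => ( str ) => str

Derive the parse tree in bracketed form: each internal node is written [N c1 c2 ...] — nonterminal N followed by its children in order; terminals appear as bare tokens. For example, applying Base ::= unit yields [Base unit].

Ty
Base => Ty
str => Ty
str => Base => Ty
str => ( Ty ) => Ty
str => ( Base ) => Ty
str => ( str ) => Ty
str => ( str ) => Base
str => ( str ) => str

[Ty [Base str] => [Ty [Base ( [Ty [Base str]] )] => [Ty [Base str]]]]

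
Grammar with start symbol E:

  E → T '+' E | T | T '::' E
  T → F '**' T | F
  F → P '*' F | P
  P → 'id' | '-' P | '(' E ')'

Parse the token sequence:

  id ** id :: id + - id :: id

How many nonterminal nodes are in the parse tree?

20

[E [T [F [P id]] ** [T [F [P id]]]] :: [E [T [F [P id]]] + [E [T [F [P - [P id]]]] :: [E [T [F [P id]]]]]]]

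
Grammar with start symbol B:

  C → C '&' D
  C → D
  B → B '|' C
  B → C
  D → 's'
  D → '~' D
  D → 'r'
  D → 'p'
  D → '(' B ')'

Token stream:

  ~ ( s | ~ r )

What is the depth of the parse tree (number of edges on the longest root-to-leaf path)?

[B [C [D ~ [D ( [B [B [C [D s]]] | [C [D ~ [D r]]]] )]]]]

8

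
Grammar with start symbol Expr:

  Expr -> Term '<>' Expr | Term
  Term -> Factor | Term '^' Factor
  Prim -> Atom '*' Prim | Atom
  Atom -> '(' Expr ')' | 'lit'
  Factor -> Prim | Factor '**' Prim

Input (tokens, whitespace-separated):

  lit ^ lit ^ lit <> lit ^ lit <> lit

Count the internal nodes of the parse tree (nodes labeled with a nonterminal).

[Expr [Term [Term [Term [Factor [Prim [Atom lit]]]] ^ [Factor [Prim [Atom lit]]]] ^ [Factor [Prim [Atom lit]]]] <> [Expr [Term [Term [Factor [Prim [Atom lit]]]] ^ [Factor [Prim [Atom lit]]]] <> [Expr [Term [Factor [Prim [Atom lit]]]]]]]

27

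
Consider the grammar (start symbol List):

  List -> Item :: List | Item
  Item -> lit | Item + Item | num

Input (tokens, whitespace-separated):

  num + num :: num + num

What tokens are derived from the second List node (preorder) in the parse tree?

[List [Item [Item num] + [Item num]] :: [List [Item [Item num] + [Item num]]]]

num + num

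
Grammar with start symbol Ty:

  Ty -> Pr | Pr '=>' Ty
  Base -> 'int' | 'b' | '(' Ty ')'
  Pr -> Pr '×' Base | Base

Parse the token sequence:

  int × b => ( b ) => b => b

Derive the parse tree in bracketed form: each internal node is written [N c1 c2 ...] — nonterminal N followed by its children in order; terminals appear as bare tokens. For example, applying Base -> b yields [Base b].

[Ty [Pr [Pr [Base int]] × [Base b]] => [Ty [Pr [Base ( [Ty [Pr [Base b]]] )]] => [Ty [Pr [Base b]] => [Ty [Pr [Base b]]]]]]

Ty
Pr => Ty
Pr × Base => Ty
Base × Base => Ty
int × Base => Ty
int × b => Ty
int × b => Pr => Ty
int × b => Base => Ty
int × b => ( Ty ) => Ty
int × b => ( Pr ) => Ty
int × b => ( Base ) => Ty
int × b => ( b ) => Ty
int × b => ( b ) => Pr => Ty
int × b => ( b ) => Base => Ty
int × b => ( b ) => b => Ty
int × b => ( b ) => b => Pr
int × b => ( b ) => b => Base
int × b => ( b ) => b => b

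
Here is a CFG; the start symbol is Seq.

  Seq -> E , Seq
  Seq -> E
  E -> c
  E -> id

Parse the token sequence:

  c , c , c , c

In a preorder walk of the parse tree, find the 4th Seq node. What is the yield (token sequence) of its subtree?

[Seq [E c] , [Seq [E c] , [Seq [E c] , [Seq [E c]]]]]

c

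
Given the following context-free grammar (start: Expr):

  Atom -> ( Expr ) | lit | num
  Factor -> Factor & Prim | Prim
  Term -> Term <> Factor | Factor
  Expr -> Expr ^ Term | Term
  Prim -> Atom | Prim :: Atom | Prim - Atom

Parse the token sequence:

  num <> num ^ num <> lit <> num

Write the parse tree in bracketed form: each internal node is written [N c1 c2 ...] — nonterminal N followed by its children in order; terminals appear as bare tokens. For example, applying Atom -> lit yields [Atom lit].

Expr
Expr ^ Term
Term ^ Term
Term <> Factor ^ Term
Factor <> Factor ^ Term
Prim <> Factor ^ Term
Atom <> Factor ^ Term
num <> Factor ^ Term
num <> Prim ^ Term
num <> Atom ^ Term
num <> num ^ Term
num <> num ^ Term <> Factor
num <> num ^ Term <> Factor <> Factor
num <> num ^ Factor <> Factor <> Factor
num <> num ^ Prim <> Factor <> Factor
num <> num ^ Atom <> Factor <> Factor
num <> num ^ num <> Factor <> Factor
num <> num ^ num <> Prim <> Factor
num <> num ^ num <> Atom <> Factor
num <> num ^ num <> lit <> Factor
num <> num ^ num <> lit <> Prim
num <> num ^ num <> lit <> Atom
num <> num ^ num <> lit <> num

[Expr [Expr [Term [Term [Factor [Prim [Atom num]]]] <> [Factor [Prim [Atom num]]]]] ^ [Term [Term [Term [Factor [Prim [Atom num]]]] <> [Factor [Prim [Atom lit]]]] <> [Factor [Prim [Atom num]]]]]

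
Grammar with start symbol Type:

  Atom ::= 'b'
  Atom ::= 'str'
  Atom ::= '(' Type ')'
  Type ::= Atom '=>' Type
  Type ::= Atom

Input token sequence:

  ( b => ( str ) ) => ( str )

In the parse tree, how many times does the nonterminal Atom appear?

6

[Type [Atom ( [Type [Atom b] => [Type [Atom ( [Type [Atom str]] )]]] )] => [Type [Atom ( [Type [Atom str]] )]]]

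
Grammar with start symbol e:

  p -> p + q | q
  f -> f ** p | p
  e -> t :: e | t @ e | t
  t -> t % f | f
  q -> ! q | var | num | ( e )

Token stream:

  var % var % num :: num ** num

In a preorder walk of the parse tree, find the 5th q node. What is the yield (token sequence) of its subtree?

[e [t [t [t [f [p [q var]]]] % [f [p [q var]]]] % [f [p [q num]]]] :: [e [t [f [f [p [q num]]] ** [p [q num]]]]]]

num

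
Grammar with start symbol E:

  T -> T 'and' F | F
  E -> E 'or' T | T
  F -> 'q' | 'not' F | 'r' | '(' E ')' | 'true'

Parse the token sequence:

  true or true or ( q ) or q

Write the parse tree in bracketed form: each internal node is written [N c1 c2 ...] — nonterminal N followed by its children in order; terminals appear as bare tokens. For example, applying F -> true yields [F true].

E
E or T
E or T or T
E or T or T or T
T or T or T or T
F or T or T or T
true or T or T or T
true or F or T or T
true or true or T or T
true or true or F or T
true or true or ( E ) or T
true or true or ( T ) or T
true or true or ( F ) or T
true or true or ( q ) or T
true or true or ( q ) or F
true or true or ( q ) or q

[E [E [E [E [T [F true]]] or [T [F true]]] or [T [F ( [E [T [F q]]] )]]] or [T [F q]]]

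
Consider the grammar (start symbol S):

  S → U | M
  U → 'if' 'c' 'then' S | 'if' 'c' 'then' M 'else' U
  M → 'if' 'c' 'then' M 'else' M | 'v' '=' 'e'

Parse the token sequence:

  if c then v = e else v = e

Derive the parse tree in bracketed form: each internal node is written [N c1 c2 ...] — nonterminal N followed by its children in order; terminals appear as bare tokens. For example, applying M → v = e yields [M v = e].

[S [M if c then [M v = e] else [M v = e]]]

S
M
if c then M else M
if c then v = e else M
if c then v = e else v = e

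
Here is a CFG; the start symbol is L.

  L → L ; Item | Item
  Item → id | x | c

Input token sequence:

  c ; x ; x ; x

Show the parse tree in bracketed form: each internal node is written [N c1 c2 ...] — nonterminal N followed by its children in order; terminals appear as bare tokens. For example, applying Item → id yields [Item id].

L
L ; Item
L ; Item ; Item
L ; Item ; Item ; Item
Item ; Item ; Item ; Item
c ; Item ; Item ; Item
c ; x ; Item ; Item
c ; x ; x ; Item
c ; x ; x ; x

[L [L [L [L [Item c]] ; [Item x]] ; [Item x]] ; [Item x]]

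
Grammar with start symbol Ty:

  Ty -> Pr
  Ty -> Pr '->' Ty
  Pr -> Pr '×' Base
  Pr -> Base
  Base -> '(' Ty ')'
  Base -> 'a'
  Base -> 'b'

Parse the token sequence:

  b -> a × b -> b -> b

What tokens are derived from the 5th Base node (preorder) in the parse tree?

[Ty [Pr [Base b]] -> [Ty [Pr [Pr [Base a]] × [Base b]] -> [Ty [Pr [Base b]] -> [Ty [Pr [Base b]]]]]]

b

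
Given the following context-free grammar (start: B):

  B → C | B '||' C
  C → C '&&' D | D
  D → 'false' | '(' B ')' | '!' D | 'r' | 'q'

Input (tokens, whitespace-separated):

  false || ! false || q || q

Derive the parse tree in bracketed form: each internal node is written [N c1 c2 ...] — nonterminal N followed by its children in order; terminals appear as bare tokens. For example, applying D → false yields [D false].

[B [B [B [B [C [D false]]] || [C [D ! [D false]]]] || [C [D q]]] || [C [D q]]]

B
B || C
B || C || C
B || C || C || C
C || C || C || C
D || C || C || C
false || C || C || C
false || D || C || C
false || ! D || C || C
false || ! false || C || C
false || ! false || D || C
false || ! false || q || C
false || ! false || q || D
false || ! false || q || q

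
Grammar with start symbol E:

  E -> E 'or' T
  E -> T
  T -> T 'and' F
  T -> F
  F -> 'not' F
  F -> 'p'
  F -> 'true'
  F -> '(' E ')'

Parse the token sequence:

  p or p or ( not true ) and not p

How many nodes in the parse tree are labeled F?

[E [E [E [T [F p]]] or [T [F p]]] or [T [T [F ( [E [T [F not [F true]]]] )]] and [F not [F p]]]]

7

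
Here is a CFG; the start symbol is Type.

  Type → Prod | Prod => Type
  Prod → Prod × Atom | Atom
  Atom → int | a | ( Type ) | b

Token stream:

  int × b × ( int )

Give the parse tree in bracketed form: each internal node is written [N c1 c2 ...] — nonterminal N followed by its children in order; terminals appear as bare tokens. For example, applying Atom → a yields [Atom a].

Type
Prod
Prod × Atom
Prod × Atom × Atom
Atom × Atom × Atom
int × Atom × Atom
int × b × Atom
int × b × ( Type )
int × b × ( Prod )
int × b × ( Atom )
int × b × ( int )

[Type [Prod [Prod [Prod [Atom int]] × [Atom b]] × [Atom ( [Type [Prod [Atom int]]] )]]]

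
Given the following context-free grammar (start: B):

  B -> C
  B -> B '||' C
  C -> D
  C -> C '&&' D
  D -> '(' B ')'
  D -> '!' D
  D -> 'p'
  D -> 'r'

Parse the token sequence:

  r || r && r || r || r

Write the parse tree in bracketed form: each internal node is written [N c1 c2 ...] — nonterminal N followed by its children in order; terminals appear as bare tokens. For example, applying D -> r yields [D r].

[B [B [B [B [C [D r]]] || [C [C [D r]] && [D r]]] || [C [D r]]] || [C [D r]]]

B
B || C
B || C || C
B || C || C || C
C || C || C || C
D || C || C || C
r || C || C || C
r || C && D || C || C
r || D && D || C || C
r || r && D || C || C
r || r && r || C || C
r || r && r || D || C
r || r && r || r || C
r || r && r || r || D
r || r && r || r || r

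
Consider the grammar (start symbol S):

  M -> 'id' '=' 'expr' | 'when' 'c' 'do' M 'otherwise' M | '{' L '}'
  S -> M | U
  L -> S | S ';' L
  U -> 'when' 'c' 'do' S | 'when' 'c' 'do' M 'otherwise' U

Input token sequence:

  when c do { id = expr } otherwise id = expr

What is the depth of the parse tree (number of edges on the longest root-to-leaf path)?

6

[S [M when c do [M { [L [S [M id = expr]]] }] otherwise [M id = expr]]]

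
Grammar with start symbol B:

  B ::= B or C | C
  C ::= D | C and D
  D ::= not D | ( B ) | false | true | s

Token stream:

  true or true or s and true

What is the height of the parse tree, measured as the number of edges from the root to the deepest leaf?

5

[B [B [B [C [D true]]] or [C [D true]]] or [C [C [D s]] and [D true]]]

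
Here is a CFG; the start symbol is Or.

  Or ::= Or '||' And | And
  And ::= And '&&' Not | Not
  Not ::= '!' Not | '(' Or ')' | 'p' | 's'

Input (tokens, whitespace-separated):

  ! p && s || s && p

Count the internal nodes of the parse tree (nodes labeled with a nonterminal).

11

[Or [Or [And [And [Not ! [Not p]]] && [Not s]]] || [And [And [Not s]] && [Not p]]]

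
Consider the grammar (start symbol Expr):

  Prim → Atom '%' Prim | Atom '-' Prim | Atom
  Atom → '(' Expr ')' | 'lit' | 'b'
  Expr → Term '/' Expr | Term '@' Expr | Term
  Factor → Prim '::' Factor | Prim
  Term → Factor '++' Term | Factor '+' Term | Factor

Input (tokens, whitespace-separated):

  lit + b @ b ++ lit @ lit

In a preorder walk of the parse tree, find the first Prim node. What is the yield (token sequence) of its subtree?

[Expr [Term [Factor [Prim [Atom lit]]] + [Term [Factor [Prim [Atom b]]]]] @ [Expr [Term [Factor [Prim [Atom b]]] ++ [Term [Factor [Prim [Atom lit]]]]] @ [Expr [Term [Factor [Prim [Atom lit]]]]]]]

lit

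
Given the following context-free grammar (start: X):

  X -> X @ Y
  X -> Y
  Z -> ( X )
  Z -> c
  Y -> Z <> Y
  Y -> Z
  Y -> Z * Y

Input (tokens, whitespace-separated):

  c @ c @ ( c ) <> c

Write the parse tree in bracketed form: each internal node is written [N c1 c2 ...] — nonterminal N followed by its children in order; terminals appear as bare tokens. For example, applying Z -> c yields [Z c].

[X [X [X [Y [Z c]]] @ [Y [Z c]]] @ [Y [Z ( [X [Y [Z c]]] )] <> [Y [Z c]]]]

X
X @ Y
X @ Y @ Y
Y @ Y @ Y
Z @ Y @ Y
c @ Y @ Y
c @ Z @ Y
c @ c @ Y
c @ c @ Z <> Y
c @ c @ ( X ) <> Y
c @ c @ ( Y ) <> Y
c @ c @ ( Z ) <> Y
c @ c @ ( c ) <> Y
c @ c @ ( c ) <> Z
c @ c @ ( c ) <> c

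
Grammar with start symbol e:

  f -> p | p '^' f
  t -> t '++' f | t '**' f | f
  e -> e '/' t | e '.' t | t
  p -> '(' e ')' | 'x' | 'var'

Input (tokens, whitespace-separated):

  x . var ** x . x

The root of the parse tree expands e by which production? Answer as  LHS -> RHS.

e -> e '.' t

[e [e [e [t [f [p x]]]] . [t [t [f [p var]]] ** [f [p x]]]] . [t [f [p x]]]]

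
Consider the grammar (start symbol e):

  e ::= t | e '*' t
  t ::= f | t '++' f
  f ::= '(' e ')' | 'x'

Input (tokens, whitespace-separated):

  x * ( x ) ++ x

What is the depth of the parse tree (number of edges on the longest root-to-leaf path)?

[e [e [t [f x]]] * [t [t [f ( [e [t [f x]]] )]] ++ [f x]]]

7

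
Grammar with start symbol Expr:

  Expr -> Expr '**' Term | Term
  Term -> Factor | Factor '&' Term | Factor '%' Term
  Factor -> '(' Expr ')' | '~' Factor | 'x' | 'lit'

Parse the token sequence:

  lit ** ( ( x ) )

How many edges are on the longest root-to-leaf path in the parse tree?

9

[Expr [Expr [Term [Factor lit]]] ** [Term [Factor ( [Expr [Term [Factor ( [Expr [Term [Factor x]]] )]]] )]]]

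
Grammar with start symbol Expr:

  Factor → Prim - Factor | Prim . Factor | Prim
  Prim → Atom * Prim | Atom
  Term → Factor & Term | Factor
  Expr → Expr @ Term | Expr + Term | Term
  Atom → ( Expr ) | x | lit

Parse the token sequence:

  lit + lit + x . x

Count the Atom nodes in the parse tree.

[Expr [Expr [Expr [Term [Factor [Prim [Atom lit]]]]] + [Term [Factor [Prim [Atom lit]]]]] + [Term [Factor [Prim [Atom x]] . [Factor [Prim [Atom x]]]]]]

4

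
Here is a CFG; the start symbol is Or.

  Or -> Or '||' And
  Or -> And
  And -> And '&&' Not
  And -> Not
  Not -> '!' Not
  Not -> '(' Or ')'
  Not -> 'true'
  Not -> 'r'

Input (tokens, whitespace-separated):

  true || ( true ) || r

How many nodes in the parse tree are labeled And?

[Or [Or [Or [And [Not true]]] || [And [Not ( [Or [And [Not true]]] )]]] || [And [Not r]]]

4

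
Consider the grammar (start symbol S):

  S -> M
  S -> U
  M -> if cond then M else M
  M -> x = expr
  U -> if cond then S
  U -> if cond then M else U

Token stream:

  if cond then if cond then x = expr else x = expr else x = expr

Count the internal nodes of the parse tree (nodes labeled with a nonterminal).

[S [M if cond then [M if cond then [M x = expr] else [M x = expr]] else [M x = expr]]]

6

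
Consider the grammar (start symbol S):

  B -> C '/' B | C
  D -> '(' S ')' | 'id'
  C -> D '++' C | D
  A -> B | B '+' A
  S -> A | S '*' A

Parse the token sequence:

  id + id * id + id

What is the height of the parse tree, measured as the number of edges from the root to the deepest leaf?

7

[S [S [A [B [C [D id]]] + [A [B [C [D id]]]]]] * [A [B [C [D id]]] + [A [B [C [D id]]]]]]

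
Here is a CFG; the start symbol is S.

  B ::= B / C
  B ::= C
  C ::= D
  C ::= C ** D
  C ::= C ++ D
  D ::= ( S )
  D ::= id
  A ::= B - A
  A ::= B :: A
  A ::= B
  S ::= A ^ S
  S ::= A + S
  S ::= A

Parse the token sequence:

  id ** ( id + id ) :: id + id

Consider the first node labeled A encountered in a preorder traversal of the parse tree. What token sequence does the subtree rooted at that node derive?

id ** ( id + id ) :: id

[S [A [B [C [C [D id]] ** [D ( [S [A [B [C [D id]]]] + [S [A [B [C [D id]]]]]] )]]] :: [A [B [C [D id]]]]] + [S [A [B [C [D id]]]]]]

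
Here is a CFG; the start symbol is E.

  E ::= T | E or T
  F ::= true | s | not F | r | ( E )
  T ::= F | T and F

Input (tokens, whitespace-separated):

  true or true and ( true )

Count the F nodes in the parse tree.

[E [E [T [F true]]] or [T [T [F true]] and [F ( [E [T [F true]]] )]]]

4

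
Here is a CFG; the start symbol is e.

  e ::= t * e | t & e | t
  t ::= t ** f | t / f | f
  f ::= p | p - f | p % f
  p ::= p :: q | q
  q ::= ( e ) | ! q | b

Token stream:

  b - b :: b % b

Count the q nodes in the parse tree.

4

[e [t [f [p [q b]] - [f [p [p [q b]] :: [q b]] % [f [p [q b]]]]]]]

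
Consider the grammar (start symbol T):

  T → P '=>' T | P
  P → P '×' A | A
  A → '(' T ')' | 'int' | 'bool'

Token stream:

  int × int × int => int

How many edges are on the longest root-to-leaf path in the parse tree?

[T [P [P [P [A int]] × [A int]] × [A int]] => [T [P [A int]]]]

5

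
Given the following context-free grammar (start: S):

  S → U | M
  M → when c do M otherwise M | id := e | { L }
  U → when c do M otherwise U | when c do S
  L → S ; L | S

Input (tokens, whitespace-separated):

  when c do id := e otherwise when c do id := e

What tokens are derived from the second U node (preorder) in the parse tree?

when c do id := e

[S [U when c do [M id := e] otherwise [U when c do [S [M id := e]]]]]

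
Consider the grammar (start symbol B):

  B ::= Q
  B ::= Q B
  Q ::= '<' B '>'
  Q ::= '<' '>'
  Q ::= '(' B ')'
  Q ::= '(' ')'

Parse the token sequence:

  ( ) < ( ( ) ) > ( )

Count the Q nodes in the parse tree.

5

[B [Q ( )] [B [Q < [B [Q ( [B [Q ( )]] )]] >] [B [Q ( )]]]]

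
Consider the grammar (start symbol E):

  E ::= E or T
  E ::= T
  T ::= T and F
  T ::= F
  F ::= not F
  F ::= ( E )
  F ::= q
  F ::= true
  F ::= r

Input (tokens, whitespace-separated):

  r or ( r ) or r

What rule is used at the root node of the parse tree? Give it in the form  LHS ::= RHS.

E ::= E or T

[E [E [E [T [F r]]] or [T [F ( [E [T [F r]]] )]]] or [T [F r]]]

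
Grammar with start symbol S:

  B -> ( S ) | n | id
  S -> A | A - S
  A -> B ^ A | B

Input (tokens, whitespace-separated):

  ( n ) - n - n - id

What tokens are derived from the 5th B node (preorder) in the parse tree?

id

[S [A [B ( [S [A [B n]]] )]] - [S [A [B n]] - [S [A [B n]] - [S [A [B id]]]]]]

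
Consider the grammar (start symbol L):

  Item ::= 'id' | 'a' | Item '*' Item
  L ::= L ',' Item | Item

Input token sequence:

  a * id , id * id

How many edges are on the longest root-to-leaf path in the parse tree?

4

[L [L [Item [Item a] * [Item id]]] , [Item [Item id] * [Item id]]]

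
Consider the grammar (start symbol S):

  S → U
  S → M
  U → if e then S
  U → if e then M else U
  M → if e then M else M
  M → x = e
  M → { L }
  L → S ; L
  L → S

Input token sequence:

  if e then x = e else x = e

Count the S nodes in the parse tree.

[S [M if e then [M x = e] else [M x = e]]]

1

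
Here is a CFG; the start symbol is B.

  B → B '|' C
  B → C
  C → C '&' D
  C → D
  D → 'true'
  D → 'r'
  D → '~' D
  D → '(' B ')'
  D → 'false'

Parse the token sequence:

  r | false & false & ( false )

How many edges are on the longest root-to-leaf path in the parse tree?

6

[B [B [C [D r]]] | [C [C [C [D false]] & [D false]] & [D ( [B [C [D false]]] )]]]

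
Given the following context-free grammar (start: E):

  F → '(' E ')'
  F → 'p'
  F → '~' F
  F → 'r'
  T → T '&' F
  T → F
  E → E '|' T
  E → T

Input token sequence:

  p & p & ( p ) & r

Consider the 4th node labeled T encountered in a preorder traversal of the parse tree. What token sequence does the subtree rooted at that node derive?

p

[E [T [T [T [T [F p]] & [F p]] & [F ( [E [T [F p]]] )]] & [F r]]]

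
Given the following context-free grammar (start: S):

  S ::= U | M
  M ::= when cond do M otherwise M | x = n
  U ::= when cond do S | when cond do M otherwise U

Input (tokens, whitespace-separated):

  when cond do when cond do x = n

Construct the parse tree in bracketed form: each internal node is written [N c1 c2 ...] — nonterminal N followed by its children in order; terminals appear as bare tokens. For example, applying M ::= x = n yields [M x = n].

S
U
when cond do S
when cond do U
when cond do when cond do S
when cond do when cond do M
when cond do when cond do x = n

[S [U when cond do [S [U when cond do [S [M x = n]]]]]]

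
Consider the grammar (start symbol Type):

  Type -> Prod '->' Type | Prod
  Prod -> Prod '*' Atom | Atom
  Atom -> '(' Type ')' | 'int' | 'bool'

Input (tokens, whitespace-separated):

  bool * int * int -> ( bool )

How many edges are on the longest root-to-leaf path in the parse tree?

7

[Type [Prod [Prod [Prod [Atom bool]] * [Atom int]] * [Atom int]] -> [Type [Prod [Atom ( [Type [Prod [Atom bool]]] )]]]]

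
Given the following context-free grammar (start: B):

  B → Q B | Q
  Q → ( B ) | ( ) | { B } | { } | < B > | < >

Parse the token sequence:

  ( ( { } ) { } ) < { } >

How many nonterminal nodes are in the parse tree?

[B [Q ( [B [Q ( [B [Q { }]] )] [B [Q { }]]] )] [B [Q < [B [Q { }]] >]]]

12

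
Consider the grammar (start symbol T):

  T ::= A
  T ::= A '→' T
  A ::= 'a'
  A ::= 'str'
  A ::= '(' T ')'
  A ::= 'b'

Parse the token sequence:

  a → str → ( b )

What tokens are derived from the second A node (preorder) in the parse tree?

str

[T [A a] → [T [A str] → [T [A ( [T [A b]] )]]]]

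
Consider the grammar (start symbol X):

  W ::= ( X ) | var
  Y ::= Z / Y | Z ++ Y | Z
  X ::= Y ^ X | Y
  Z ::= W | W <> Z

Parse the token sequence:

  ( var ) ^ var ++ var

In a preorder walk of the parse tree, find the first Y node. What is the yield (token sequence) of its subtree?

[X [Y [Z [W ( [X [Y [Z [W var]]]] )]]] ^ [X [Y [Z [W var]] ++ [Y [Z [W var]]]]]]

( var )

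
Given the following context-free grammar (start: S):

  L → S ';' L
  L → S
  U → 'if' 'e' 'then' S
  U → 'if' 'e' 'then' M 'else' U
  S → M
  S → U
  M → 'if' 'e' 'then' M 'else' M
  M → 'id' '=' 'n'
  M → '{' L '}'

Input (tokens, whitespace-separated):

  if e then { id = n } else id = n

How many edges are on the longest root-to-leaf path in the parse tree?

6

[S [M if e then [M { [L [S [M id = n]]] }] else [M id = n]]]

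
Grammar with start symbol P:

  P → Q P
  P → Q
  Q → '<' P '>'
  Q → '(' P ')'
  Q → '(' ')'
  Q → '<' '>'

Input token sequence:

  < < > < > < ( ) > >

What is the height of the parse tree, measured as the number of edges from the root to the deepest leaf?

[P [Q < [P [Q < >] [P [Q < >] [P [Q < [P [Q ( )]] >]]]] >]]

8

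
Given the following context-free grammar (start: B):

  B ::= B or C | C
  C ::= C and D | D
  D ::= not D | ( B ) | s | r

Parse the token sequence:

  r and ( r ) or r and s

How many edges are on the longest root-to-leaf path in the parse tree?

[B [B [C [C [D r]] and [D ( [B [C [D r]]] )]]] or [C [C [D r]] and [D s]]]

7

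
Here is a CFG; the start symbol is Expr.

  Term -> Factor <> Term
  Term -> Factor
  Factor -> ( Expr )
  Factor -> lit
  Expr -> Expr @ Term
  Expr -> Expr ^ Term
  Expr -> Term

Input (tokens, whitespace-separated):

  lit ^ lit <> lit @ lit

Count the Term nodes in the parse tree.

[Expr [Expr [Expr [Term [Factor lit]]] ^ [Term [Factor lit] <> [Term [Factor lit]]]] @ [Term [Factor lit]]]

4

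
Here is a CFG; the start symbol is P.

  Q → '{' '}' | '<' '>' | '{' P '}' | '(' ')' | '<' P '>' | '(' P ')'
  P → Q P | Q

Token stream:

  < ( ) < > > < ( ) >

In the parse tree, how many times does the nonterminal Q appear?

[P [Q < [P [Q ( )] [P [Q < >]]] >] [P [Q < [P [Q ( )]] >]]]

5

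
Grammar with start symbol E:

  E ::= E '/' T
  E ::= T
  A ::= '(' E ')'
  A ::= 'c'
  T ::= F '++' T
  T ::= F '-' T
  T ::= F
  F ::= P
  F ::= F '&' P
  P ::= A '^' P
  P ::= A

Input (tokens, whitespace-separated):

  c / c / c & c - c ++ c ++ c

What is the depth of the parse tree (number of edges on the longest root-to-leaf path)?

[E [E [E [T [F [P [A c]]]]] / [T [F [P [A c]]]]] / [T [F [F [P [A c]]] & [P [A c]]] - [T [F [P [A c]]] ++ [T [F [P [A c]]] ++ [T [F [P [A c]]]]]]]]

8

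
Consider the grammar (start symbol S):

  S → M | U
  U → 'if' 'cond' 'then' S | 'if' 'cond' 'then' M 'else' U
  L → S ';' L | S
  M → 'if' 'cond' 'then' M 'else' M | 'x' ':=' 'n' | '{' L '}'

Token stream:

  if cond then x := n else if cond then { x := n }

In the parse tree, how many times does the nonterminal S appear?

[S [U if cond then [M x := n] else [U if cond then [S [M { [L [S [M x := n]]] }]]]]]

3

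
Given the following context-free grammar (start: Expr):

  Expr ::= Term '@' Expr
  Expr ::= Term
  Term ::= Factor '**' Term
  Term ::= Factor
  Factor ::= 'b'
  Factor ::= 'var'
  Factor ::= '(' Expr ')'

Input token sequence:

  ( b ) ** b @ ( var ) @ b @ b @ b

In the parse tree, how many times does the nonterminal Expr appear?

7

[Expr [Term [Factor ( [Expr [Term [Factor b]]] )] ** [Term [Factor b]]] @ [Expr [Term [Factor ( [Expr [Term [Factor var]]] )]] @ [Expr [Term [Factor b]] @ [Expr [Term [Factor b]] @ [Expr [Term [Factor b]]]]]]]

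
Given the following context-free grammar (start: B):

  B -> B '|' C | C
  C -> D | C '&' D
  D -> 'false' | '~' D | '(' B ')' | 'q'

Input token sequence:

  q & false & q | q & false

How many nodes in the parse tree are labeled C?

5

[B [B [C [C [C [D q]] & [D false]] & [D q]]] | [C [C [D q]] & [D false]]]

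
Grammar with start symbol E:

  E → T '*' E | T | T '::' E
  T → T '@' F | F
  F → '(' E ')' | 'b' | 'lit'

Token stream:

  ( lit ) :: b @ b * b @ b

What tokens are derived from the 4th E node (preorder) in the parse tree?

[E [T [F ( [E [T [F lit]]] )]] :: [E [T [T [F b]] @ [F b]] * [E [T [T [F b]] @ [F b]]]]]

b @ b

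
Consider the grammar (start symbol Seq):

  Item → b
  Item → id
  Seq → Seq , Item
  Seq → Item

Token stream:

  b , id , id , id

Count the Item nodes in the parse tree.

[Seq [Seq [Seq [Seq [Item b]] , [Item id]] , [Item id]] , [Item id]]

4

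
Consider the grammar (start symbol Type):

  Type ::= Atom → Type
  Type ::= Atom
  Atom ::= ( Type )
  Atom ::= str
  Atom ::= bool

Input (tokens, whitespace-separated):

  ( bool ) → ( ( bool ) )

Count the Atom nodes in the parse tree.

[Type [Atom ( [Type [Atom bool]] )] → [Type [Atom ( [Type [Atom ( [Type [Atom bool]] )]] )]]]

5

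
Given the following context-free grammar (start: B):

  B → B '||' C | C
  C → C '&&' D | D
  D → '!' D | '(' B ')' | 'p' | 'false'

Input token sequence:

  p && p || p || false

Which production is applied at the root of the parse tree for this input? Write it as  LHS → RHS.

[B [B [B [C [C [D p]] && [D p]]] || [C [D p]]] || [C [D false]]]

B → B '||' C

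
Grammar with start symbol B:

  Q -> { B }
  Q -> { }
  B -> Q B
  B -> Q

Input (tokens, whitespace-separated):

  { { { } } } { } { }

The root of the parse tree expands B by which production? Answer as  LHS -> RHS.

[B [Q { [B [Q { [B [Q { }]] }]] }] [B [Q { }] [B [Q { }]]]]

B -> Q B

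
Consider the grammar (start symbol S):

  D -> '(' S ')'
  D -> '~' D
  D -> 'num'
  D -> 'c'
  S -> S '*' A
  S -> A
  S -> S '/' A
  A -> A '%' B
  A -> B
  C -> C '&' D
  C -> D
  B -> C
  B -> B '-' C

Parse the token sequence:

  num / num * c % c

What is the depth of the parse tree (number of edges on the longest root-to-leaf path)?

[S [S [S [A [B [C [D num]]]]] / [A [B [C [D num]]]]] * [A [A [B [C [D c]]]] % [B [C [D c]]]]]

7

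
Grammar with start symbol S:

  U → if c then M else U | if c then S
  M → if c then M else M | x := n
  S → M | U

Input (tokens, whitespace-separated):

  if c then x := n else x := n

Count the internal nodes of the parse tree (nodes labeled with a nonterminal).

[S [M if c then [M x := n] else [M x := n]]]

4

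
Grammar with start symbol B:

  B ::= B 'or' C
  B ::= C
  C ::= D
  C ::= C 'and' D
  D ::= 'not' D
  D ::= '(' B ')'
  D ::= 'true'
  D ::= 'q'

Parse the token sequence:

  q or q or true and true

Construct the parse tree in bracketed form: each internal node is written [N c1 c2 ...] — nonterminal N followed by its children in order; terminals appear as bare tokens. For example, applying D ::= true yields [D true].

B
B or C
B or C or C
C or C or C
D or C or C
q or C or C
q or D or C
q or q or C
q or q or C and D
q or q or D and D
q or q or true and D
q or q or true and true

[B [B [B [C [D q]]] or [C [D q]]] or [C [C [D true]] and [D true]]]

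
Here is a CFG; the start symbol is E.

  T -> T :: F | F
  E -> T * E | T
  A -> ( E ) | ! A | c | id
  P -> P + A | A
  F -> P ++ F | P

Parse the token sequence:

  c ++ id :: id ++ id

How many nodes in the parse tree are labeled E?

1

[E [T [T [F [P [A c]] ++ [F [P [A id]]]]] :: [F [P [A id]] ++ [F [P [A id]]]]]]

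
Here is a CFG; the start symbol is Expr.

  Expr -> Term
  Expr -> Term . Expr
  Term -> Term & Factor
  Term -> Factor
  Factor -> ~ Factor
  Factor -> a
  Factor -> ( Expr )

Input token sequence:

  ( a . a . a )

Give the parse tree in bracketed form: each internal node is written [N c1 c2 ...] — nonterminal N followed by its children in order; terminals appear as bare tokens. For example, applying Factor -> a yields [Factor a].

[Expr [Term [Factor ( [Expr [Term [Factor a]] . [Expr [Term [Factor a]] . [Expr [Term [Factor a]]]]] )]]]

Expr
Term
Factor
( Expr )
( Term . Expr )
( Factor . Expr )
( a . Expr )
( a . Term . Expr )
( a . Factor . Expr )
( a . a . Expr )
( a . a . Term )
( a . a . Factor )
( a . a . a )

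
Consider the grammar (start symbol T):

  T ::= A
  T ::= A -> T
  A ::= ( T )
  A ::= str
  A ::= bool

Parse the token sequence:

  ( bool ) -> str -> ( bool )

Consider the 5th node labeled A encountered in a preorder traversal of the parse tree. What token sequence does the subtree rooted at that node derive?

[T [A ( [T [A bool]] )] -> [T [A str] -> [T [A ( [T [A bool]] )]]]]

bool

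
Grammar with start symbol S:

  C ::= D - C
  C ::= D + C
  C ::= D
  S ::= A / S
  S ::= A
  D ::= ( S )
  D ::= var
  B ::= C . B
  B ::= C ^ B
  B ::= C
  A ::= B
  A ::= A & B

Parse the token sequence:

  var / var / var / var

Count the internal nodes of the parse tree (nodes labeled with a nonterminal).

20

[S [A [B [C [D var]]]] / [S [A [B [C [D var]]]] / [S [A [B [C [D var]]]] / [S [A [B [C [D var]]]]]]]]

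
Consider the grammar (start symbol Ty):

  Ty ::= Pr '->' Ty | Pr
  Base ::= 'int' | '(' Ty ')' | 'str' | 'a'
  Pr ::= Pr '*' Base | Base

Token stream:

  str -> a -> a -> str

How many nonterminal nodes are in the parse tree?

[Ty [Pr [Base str]] -> [Ty [Pr [Base a]] -> [Ty [Pr [Base a]] -> [Ty [Pr [Base str]]]]]]

12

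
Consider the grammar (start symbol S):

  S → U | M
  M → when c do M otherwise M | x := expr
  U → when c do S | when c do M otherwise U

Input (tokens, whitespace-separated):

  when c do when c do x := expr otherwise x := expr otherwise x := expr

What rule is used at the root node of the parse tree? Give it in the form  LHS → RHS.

[S [M when c do [M when c do [M x := expr] otherwise [M x := expr]] otherwise [M x := expr]]]

S → M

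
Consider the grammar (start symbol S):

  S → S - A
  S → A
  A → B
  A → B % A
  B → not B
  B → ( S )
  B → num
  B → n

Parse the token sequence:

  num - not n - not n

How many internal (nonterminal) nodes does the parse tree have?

[S [S [S [A [B num]]] - [A [B not [B n]]]] - [A [B not [B n]]]]

11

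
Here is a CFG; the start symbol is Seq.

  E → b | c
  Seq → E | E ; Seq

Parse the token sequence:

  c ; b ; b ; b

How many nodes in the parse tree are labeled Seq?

4

[Seq [E c] ; [Seq [E b] ; [Seq [E b] ; [Seq [E b]]]]]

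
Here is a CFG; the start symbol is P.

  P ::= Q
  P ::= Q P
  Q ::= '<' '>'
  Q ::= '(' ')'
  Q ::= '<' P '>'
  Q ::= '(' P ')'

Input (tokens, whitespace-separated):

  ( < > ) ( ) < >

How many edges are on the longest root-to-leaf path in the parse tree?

4

[P [Q ( [P [Q < >]] )] [P [Q ( )] [P [Q < >]]]]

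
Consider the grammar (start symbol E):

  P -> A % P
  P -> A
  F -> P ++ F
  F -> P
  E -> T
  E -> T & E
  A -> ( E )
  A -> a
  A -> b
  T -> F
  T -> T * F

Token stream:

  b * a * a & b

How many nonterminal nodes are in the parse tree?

18

[E [T [T [T [F [P [A b]]]] * [F [P [A a]]]] * [F [P [A a]]]] & [E [T [F [P [A b]]]]]]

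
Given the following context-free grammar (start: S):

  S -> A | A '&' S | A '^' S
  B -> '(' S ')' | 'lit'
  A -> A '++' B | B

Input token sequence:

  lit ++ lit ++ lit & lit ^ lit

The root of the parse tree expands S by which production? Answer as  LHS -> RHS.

[S [A [A [A [B lit]] ++ [B lit]] ++ [B lit]] & [S [A [B lit]] ^ [S [A [B lit]]]]]

S -> A '&' S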